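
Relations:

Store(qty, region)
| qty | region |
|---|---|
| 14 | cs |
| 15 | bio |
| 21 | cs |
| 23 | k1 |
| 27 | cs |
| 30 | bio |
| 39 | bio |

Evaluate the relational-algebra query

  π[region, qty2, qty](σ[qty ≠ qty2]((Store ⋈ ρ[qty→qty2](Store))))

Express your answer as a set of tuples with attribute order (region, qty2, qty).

ρ[qty→qty2]: schema becomes (qty2, region); tuples unchanged.
Store ⋈ ρ[qty→qty2](Store) (natural join on region): {(14, cs, 14), (14, cs, 21), (14, cs, 27), (15, bio, 15), (15, bio, 30), (15, bio, 39), (21, cs, 14), (21, cs, 21), (21, cs, 27), (23, k1, 23), (27, cs, 14), (27, cs, 21), (27, cs, 27), (30, bio, 15), (30, bio, 30), (30, bio, 39), (39, bio, 15), (39, bio, 30), (39, bio, 39)}
Filtering on qty ≠ qty2 leaves {(14, cs, 21), (14, cs, 27), (15, bio, 30), (15, bio, 39), (21, cs, 14), (21, cs, 27), (27, cs, 14), (27, cs, 21), (30, bio, 15), (30, bio, 39), (39, bio, 15), (39, bio, 30)}.
π[region, qty2, qty]: project onto (region, qty2, qty) → {(bio, 15, 30), (bio, 15, 39), (bio, 30, 15), (bio, 30, 39), (bio, 39, 15), (bio, 39, 30), (cs, 14, 21), (cs, 14, 27), (cs, 21, 14), (cs, 21, 27), (cs, 27, 14), (cs, 27, 21)}

{(bio, 15, 30), (bio, 15, 39), (bio, 30, 15), (bio, 30, 39), (bio, 39, 15), (bio, 39, 30), (cs, 14, 21), (cs, 14, 27), (cs, 21, 14), (cs, 21, 27), (cs, 27, 14), (cs, 27, 21)}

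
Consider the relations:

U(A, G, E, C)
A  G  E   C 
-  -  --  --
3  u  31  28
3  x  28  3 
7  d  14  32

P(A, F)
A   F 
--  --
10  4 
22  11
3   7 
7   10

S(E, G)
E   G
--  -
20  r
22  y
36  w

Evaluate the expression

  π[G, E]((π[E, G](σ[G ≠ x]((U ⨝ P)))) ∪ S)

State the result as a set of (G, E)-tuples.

Joining U and P on A yields {(3, u, 31, 28, 7), (3, x, 28, 3, 7), (7, d, 14, 32, 10)}.
Filtering on G ≠ x leaves {(3, u, 31, 28, 7), (7, d, 14, 32, 10)}.
Projecting to E, G: {(14, d), (31, u)}
Set union of the two operands is {(14, d), (20, r), (22, y), (31, u), (36, w)}.
Projecting to G, E: {(d, 14), (r, 20), (u, 31), (w, 36), (y, 22)}

{(d, 14), (r, 20), (u, 31), (w, 36), (y, 22)}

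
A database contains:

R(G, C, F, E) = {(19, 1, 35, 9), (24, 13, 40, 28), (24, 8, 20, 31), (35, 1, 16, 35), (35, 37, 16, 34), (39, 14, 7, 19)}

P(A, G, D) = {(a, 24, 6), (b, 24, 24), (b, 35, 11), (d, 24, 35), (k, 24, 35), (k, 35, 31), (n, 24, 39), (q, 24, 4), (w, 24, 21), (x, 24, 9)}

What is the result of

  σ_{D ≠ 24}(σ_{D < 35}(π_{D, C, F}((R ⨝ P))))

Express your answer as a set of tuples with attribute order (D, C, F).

{(11, 1, 16), (11, 37, 16), (21, 13, 40), (21, 8, 20), (31, 1, 16), (31, 37, 16), (4, 13, 40), (4, 8, 20), (6, 13, 40), (6, 8, 20), (9, 13, 40), (9, 8, 20)}

Joining R and P on G yields {(24, 13, 40, 28, a, 6), (24, 13, 40, 28, b, 24), (24, 13, 40, 28, d, 35), (24, 13, 40, 28, k, 35), (24, 13, 40, 28, n, 39), (24, 13, 40, 28, q, 4), (24, 13, 40, 28, w, 21), (24, 13, 40, 28, x, 9), (24, 8, 20, 31, a, 6), (24, 8, 20, 31, b, 24), (24, 8, 20, 31, d, 35), (24, 8, 20, 31, k, 35), (24, 8, 20, 31, n, 39), (24, 8, 20, 31, q, 4), (24, 8, 20, 31, w, 21), (24, 8, 20, 31, x, 9), (35, 1, 16, 35, b, 11), (35, 1, 16, 35, k, 31), (35, 37, 16, 34, b, 11), (35, 37, 16, 34, k, 31)}.
π_{D, C, F} gives {(11, 1, 16), (11, 37, 16), (21, 13, 40), (21, 8, 20), (24, 13, 40), (24, 8, 20), (31, 1, 16), (31, 37, 16), (35, 13, 40), (35, 8, 20), (39, 13, 40), (39, 8, 20), (4, 13, 40), (4, 8, 20), (6, 13, 40), (6, 8, 20), (9, 13, 40), (9, 8, 20)} (2 duplicate(s) eliminated).
Selection D < 35: {(11, 1, 16), (11, 37, 16), (21, 13, 40), (21, 8, 20), (24, 13, 40), (24, 8, 20), (31, 1, 16), (31, 37, 16), (4, 13, 40), (4, 8, 20), (6, 13, 40), (6, 8, 20), (9, 13, 40), (9, 8, 20)}
Selection D ≠ 24: {(11, 1, 16), (11, 37, 16), (21, 13, 40), (21, 8, 20), (31, 1, 16), (31, 37, 16), (4, 13, 40), (4, 8, 20), (6, 13, 40), (6, 8, 20), (9, 13, 40), (9, 8, 20)}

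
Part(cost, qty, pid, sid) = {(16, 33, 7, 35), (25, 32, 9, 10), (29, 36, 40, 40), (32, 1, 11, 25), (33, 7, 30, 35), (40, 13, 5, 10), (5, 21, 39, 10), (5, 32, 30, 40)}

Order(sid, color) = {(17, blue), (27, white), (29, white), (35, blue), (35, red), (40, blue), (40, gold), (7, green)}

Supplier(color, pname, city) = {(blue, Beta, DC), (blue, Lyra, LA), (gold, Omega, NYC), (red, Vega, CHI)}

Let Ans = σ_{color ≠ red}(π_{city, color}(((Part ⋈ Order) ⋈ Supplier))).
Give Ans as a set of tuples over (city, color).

Joining Part and Order on sid yields {(16, 33, 7, 35, blue), (16, 33, 7, 35, red), (29, 36, 40, 40, blue), (29, 36, 40, 40, gold), (33, 7, 30, 35, blue), (33, 7, 30, 35, red), (5, 32, 30, 40, blue), (5, 32, 30, 40, gold)}.
Joining (Part ⋈ Order) and Supplier on color yields {(16, 33, 7, 35, blue, Beta, DC), (16, 33, 7, 35, blue, Lyra, LA), (16, 33, 7, 35, red, Vega, CHI), (29, 36, 40, 40, blue, Beta, DC), (29, 36, 40, 40, blue, Lyra, LA), (29, 36, 40, 40, gold, Omega, NYC), (33, 7, 30, 35, blue, Beta, DC), (33, 7, 30, 35, blue, Lyra, LA), (33, 7, 30, 35, red, Vega, CHI), (5, 32, 30, 40, blue, Beta, DC), (5, 32, 30, 40, blue, Lyra, LA), (5, 32, 30, 40, gold, Omega, NYC)}.
Projecting to city, color (8 duplicate(s) eliminated): {(CHI, red), (DC, blue), (LA, blue), (NYC, gold)}
Selection color ≠ red: {(DC, blue), (LA, blue), (NYC, gold)}

{(DC, blue), (LA, blue), (NYC, gold)}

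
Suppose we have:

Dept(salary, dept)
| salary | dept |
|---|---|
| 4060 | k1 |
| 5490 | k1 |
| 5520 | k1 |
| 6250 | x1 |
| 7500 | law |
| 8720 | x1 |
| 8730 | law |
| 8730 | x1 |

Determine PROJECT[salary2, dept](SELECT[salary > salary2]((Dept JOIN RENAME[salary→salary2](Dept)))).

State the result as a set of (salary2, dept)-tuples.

ρ[salary→salary2]: schema becomes (salary2, dept); tuples unchanged.
Dept ⋈ RENAME[salary→salary2](Dept) (natural join on dept): {(4060, k1, 4060), (4060, k1, 5490), (4060, k1, 5520), (5490, k1, 4060), (5490, k1, 5490), (5490, k1, 5520), (5520, k1, 4060), (5520, k1, 5490), (5520, k1, 5520), (6250, x1, 6250), (6250, x1, 8720), (6250, x1, 8730), (7500, law, 7500), (7500, law, 8730), (8720, x1, 6250), (8720, x1, 8720), (8720, x1, 8730), (8730, law, 7500), (8730, law, 8730), (8730, x1, 6250), (8730, x1, 8720), (8730, x1, 8730)}
Selection salary > salary2: {(5490, k1, 4060), (5520, k1, 4060), (5520, k1, 5490), (8720, x1, 6250), (8730, law, 7500), (8730, x1, 6250), (8730, x1, 8720)}
Keep only column(s) salary2, dept (2 duplicate(s) eliminated): {(4060, k1), (5490, k1), (6250, x1), (7500, law), (8720, x1)}

{(4060, k1), (5490, k1), (6250, x1), (7500, law), (8720, x1)}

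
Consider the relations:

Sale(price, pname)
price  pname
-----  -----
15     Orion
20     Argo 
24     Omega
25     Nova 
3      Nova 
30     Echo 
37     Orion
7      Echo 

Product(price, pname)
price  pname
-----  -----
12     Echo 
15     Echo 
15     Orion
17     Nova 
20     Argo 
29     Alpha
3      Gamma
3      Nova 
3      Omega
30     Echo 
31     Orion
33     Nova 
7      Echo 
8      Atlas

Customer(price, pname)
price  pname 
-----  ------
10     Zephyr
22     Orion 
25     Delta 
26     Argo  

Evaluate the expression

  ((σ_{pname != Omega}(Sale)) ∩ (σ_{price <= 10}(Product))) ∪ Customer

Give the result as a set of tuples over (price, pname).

{(10, Zephyr), (22, Orion), (25, Delta), (26, Argo), (3, Nova), (7, Echo)}

Apply σ_{pname != Omega}; surviving tuples: {(15, Orion), (20, Argo), (25, Nova), (3, Nova), (30, Echo), (37, Orion), (7, Echo)}
Apply σ_{price <= 10}; surviving tuples: {(3, Gamma), (3, Nova), (3, Omega), (7, Echo), (8, Atlas)}
Taking the intersection: {(3, Nova), (7, Echo)}
Taking the union: {(10, Zephyr), (22, Orion), (25, Delta), (26, Argo), (3, Nova), (7, Echo)}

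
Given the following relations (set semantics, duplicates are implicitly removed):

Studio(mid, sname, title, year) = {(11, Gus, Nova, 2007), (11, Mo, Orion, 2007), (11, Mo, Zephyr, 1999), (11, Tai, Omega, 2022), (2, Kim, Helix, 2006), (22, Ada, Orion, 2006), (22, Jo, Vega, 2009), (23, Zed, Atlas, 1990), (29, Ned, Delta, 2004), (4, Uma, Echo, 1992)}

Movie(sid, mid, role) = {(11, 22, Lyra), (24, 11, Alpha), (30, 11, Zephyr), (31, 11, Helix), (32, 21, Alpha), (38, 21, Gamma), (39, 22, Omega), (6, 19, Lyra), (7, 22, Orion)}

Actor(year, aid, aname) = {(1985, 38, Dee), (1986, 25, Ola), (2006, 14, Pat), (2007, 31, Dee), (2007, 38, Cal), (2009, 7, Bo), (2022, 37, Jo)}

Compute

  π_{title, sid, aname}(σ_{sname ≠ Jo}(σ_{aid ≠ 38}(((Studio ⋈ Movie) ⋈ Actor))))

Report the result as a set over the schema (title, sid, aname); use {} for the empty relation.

{(Nova, 24, Dee), (Nova, 30, Dee), (Nova, 31, Dee), (Omega, 24, Jo), (Omega, 30, Jo), (Omega, 31, Jo), (Orion, 11, Pat), (Orion, 24, Dee), (Orion, 30, Dee), (Orion, 31, Dee), (Orion, 39, Pat), (Orion, 7, Pat)}

Joining Studio and Movie on mid yields {(11, Gus, Nova, 2007, 24, Alpha), (11, Gus, Nova, 2007, 30, Zephyr), (11, Gus, Nova, 2007, 31, Helix), (11, Mo, Orion, 2007, 24, Alpha), (11, Mo, Orion, 2007, 30, Zephyr), (11, Mo, Orion, 2007, 31, Helix), (11, Mo, Zephyr, 1999, 24, Alpha), (11, Mo, Zephyr, 1999, 30, Zephyr), (11, Mo, Zephyr, 1999, 31, Helix), (11, Tai, Omega, 2022, 24, Alpha), (11, Tai, Omega, 2022, 30, Zephyr), (11, Tai, Omega, 2022, 31, Helix), (22, Ada, Orion, 2006, 11, Lyra), (22, Ada, Orion, 2006, 39, Omega), (22, Ada, Orion, 2006, 7, Orion), (22, Jo, Vega, 2009, 11, Lyra), (22, Jo, Vega, 2009, 39, Omega), (22, Jo, Vega, 2009, 7, Orion)}.
Joining (Studio ⋈ Movie) and Actor on year yields {(11, Gus, Nova, 2007, 24, Alpha, 31, Dee), (11, Gus, Nova, 2007, 24, Alpha, 38, Cal), (11, Gus, Nova, 2007, 30, Zephyr, 31, Dee), (11, Gus, Nova, 2007, 30, Zephyr, 38, Cal), (11, Gus, Nova, 2007, 31, Helix, 31, Dee), (11, Gus, Nova, 2007, 31, Helix, 38, Cal), (11, Mo, Orion, 2007, 24, Alpha, 31, Dee), (11, Mo, Orion, 2007, 24, Alpha, 38, Cal), (11, Mo, Orion, 2007, 30, Zephyr, 31, Dee), (11, Mo, Orion, 2007, 30, Zephyr, 38, Cal), (11, Mo, Orion, 2007, 31, Helix, 31, Dee), (11, Mo, Orion, 2007, 31, Helix, 38, Cal), (11, Tai, Omega, 2022, 24, Alpha, 37, Jo), (11, Tai, Omega, 2022, 30, Zephyr, 37, Jo), (11, Tai, Omega, 2022, 31, Helix, 37, Jo), (22, Ada, Orion, 2006, 11, Lyra, 14, Pat), (22, Ada, Orion, 2006, 39, Omega, 14, Pat), (22, Ada, Orion, 2006, 7, Orion, 14, Pat), (22, Jo, Vega, 2009, 11, Lyra, 7, Bo), (22, Jo, Vega, 2009, 39, Omega, 7, Bo), (22, Jo, Vega, 2009, 7, Orion, 7, Bo)}.
Selection aid ≠ 38: {(11, Gus, Nova, 2007, 24, Alpha, 31, Dee), (11, Gus, Nova, 2007, 30, Zephyr, 31, Dee), (11, Gus, Nova, 2007, 31, Helix, 31, Dee), (11, Mo, Orion, 2007, 24, Alpha, 31, Dee), (11, Mo, Orion, 2007, 30, Zephyr, 31, Dee), (11, Mo, Orion, 2007, 31, Helix, 31, Dee), (11, Tai, Omega, 2022, 24, Alpha, 37, Jo), (11, Tai, Omega, 2022, 30, Zephyr, 37, Jo), (11, Tai, Omega, 2022, 31, Helix, 37, Jo), (22, Ada, Orion, 2006, 11, Lyra, 14, Pat), (22, Ada, Orion, 2006, 39, Omega, 14, Pat), (22, Ada, Orion, 2006, 7, Orion, 14, Pat), (22, Jo, Vega, 2009, 11, Lyra, 7, Bo), (22, Jo, Vega, 2009, 39, Omega, 7, Bo), (22, Jo, Vega, 2009, 7, Orion, 7, Bo)}
Selection sname ≠ Jo: {(11, Gus, Nova, 2007, 24, Alpha, 31, Dee), (11, Gus, Nova, 2007, 30, Zephyr, 31, Dee), (11, Gus, Nova, 2007, 31, Helix, 31, Dee), (11, Mo, Orion, 2007, 24, Alpha, 31, Dee), (11, Mo, Orion, 2007, 30, Zephyr, 31, Dee), (11, Mo, Orion, 2007, 31, Helix, 31, Dee), (11, Tai, Omega, 2022, 24, Alpha, 37, Jo), (11, Tai, Omega, 2022, 30, Zephyr, 37, Jo), (11, Tai, Omega, 2022, 31, Helix, 37, Jo), (22, Ada, Orion, 2006, 11, Lyra, 14, Pat), (22, Ada, Orion, 2006, 39, Omega, 14, Pat), (22, Ada, Orion, 2006, 7, Orion, 14, Pat)}
π[title, sid, aname]: project onto (title, sid, aname) → {(Nova, 24, Dee), (Nova, 30, Dee), (Nova, 31, Dee), (Omega, 24, Jo), (Omega, 30, Jo), (Omega, 31, Jo), (Orion, 11, Pat), (Orion, 24, Dee), (Orion, 30, Dee), (Orion, 31, Dee), (Orion, 39, Pat), (Orion, 7, Pat)}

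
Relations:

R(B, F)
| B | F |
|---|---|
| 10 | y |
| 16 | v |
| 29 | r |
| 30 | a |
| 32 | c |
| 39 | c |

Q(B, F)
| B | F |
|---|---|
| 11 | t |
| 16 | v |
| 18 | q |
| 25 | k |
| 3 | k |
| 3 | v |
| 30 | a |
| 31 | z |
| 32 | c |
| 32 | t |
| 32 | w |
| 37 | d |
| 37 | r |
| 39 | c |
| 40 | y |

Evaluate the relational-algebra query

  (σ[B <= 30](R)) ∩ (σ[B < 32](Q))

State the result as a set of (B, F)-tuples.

Apply σ_{B <= 30}; surviving tuples: {(10, y), (16, v), (29, r), (30, a)}
Apply σ_{B < 32}; surviving tuples: {(11, t), (16, v), (18, q), (25, k), (3, k), (3, v), (30, a), (31, z)}
Set intersection of the two operands is {(16, v), (30, a)}.

{(16, v), (30, a)}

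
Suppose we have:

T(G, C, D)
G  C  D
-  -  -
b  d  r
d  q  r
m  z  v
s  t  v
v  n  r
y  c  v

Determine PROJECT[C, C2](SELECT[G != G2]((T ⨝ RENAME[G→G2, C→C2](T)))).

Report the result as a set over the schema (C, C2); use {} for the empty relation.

ρ[G→G2, C→C2]: schema becomes (G2, C2, D); tuples unchanged.
T ⋈ RENAME[G→G2, C→C2](T) (natural join on D): {(b, d, r, b, d), (b, d, r, d, q), (b, d, r, v, n), (d, q, r, b, d), (d, q, r, d, q), (d, q, r, v, n), (m, z, v, m, z), (m, z, v, s, t), (m, z, v, y, c), (s, t, v, m, z), (s, t, v, s, t), (s, t, v, y, c), (v, n, r, b, d), (v, n, r, d, q), (v, n, r, v, n), (y, c, v, m, z), (y, c, v, s, t), (y, c, v, y, c)}
Selection G != G2: {(b, d, r, d, q), (b, d, r, v, n), (d, q, r, b, d), (d, q, r, v, n), (m, z, v, s, t), (m, z, v, y, c), (s, t, v, m, z), (s, t, v, y, c), (v, n, r, b, d), (v, n, r, d, q), (y, c, v, m, z), (y, c, v, s, t)}
π_{C, C2} gives {(c, t), (c, z), (d, n), (d, q), (n, d), (n, q), (q, d), (q, n), (t, c), (t, z), (z, c), (z, t)}.

{(c, t), (c, z), (d, n), (d, q), (n, d), (n, q), (q, d), (q, n), (t, c), (t, z), (z, c), (z, t)}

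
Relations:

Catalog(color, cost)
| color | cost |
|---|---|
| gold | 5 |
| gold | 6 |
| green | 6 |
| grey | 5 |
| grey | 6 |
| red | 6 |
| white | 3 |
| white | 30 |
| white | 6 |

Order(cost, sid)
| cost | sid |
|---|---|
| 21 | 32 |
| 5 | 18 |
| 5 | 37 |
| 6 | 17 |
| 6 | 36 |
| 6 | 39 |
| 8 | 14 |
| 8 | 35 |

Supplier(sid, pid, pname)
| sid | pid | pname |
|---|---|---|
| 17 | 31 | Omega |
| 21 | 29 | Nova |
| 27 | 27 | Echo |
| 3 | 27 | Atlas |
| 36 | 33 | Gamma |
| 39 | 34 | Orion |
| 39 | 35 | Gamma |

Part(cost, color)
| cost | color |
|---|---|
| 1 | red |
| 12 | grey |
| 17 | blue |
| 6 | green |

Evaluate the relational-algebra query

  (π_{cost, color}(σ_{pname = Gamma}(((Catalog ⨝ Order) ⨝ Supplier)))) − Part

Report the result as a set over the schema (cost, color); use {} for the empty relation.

Natural join on cost: {(gold, 5, 18), (gold, 5, 37), (gold, 6, 17), (gold, 6, 36), (gold, 6, 39), (green, 6, 17), (green, 6, 36), (green, 6, 39), (grey, 5, 18), (grey, 5, 37), (grey, 6, 17), (grey, 6, 36), (grey, 6, 39), (red, 6, 17), (red, 6, 36), (red, 6, 39), (white, 6, 17), (white, 6, 36), (white, 6, 39)}
Natural join on sid: {(gold, 6, 17, 31, Omega), (gold, 6, 36, 33, Gamma), (gold, 6, 39, 34, Orion), (gold, 6, 39, 35, Gamma), (green, 6, 17, 31, Omega), (green, 6, 36, 33, Gamma), (green, 6, 39, 34, Orion), (green, 6, 39, 35, Gamma), (grey, 6, 17, 31, Omega), (grey, 6, 36, 33, Gamma), (grey, 6, 39, 34, Orion), (grey, 6, 39, 35, Gamma), (red, 6, 17, 31, Omega), (red, 6, 36, 33, Gamma), (red, 6, 39, 34, Orion), (red, 6, 39, 35, Gamma), (white, 6, 17, 31, Omega), (white, 6, 36, 33, Gamma), (white, 6, 39, 34, Orion), (white, 6, 39, 35, Gamma)}
Apply σ_{pname = Gamma}; surviving tuples: {(gold, 6, 36, 33, Gamma), (gold, 6, 39, 35, Gamma), (green, 6, 36, 33, Gamma), (green, 6, 39, 35, Gamma), (grey, 6, 36, 33, Gamma), (grey, 6, 39, 35, Gamma), (red, 6, 36, 33, Gamma), (red, 6, 39, 35, Gamma), (white, 6, 36, 33, Gamma), (white, 6, 39, 35, Gamma)}
Keep only column(s) cost, color (5 duplicate(s) eliminated): {(6, gold), (6, green), (6, grey), (6, red), (6, white)}
Difference: {(6, gold), (6, green), (6, grey), (6, red), (6, white)} with {(1, red), (12, grey), (17, blue), (6, green)} → {(6, gold), (6, grey), (6, red), (6, white)}

{(6, gold), (6, grey), (6, red), (6, white)}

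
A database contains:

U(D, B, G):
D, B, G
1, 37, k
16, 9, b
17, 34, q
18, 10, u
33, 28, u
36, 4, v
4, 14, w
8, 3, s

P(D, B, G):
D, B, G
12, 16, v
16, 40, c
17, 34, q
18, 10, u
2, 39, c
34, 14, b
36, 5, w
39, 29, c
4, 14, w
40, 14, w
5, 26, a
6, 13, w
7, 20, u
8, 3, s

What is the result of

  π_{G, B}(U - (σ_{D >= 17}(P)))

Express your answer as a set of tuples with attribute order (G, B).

{(b, 9), (k, 37), (s, 3), (u, 28), (v, 4), (w, 14)}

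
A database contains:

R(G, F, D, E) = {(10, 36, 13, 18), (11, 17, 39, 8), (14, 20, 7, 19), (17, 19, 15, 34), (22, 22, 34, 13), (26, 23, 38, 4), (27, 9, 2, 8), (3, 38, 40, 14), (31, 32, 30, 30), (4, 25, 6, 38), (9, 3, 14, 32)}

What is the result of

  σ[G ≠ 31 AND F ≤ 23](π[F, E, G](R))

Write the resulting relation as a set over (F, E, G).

Keep only column(s) F, E, G: {(17, 8, 11), (19, 34, 17), (20, 19, 14), (22, 13, 22), (23, 4, 26), (25, 38, 4), (3, 32, 9), (32, 30, 31), (36, 18, 10), (38, 14, 3), (9, 8, 27)}
Filtering on G ≠ 31 AND F ≤ 23 leaves {(17, 8, 11), (19, 34, 17), (20, 19, 14), (22, 13, 22), (23, 4, 26), (3, 32, 9), (9, 8, 27)}.

{(17, 8, 11), (19, 34, 17), (20, 19, 14), (22, 13, 22), (23, 4, 26), (3, 32, 9), (9, 8, 27)}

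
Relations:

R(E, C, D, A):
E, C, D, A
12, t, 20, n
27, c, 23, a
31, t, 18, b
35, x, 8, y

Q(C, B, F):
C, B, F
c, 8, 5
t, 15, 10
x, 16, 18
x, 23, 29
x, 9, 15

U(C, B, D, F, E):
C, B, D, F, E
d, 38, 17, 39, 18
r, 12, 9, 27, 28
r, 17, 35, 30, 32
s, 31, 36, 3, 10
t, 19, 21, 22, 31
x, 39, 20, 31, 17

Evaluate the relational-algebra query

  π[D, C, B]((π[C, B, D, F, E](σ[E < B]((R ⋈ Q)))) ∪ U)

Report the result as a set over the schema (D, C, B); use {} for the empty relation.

R ⋈ Q (natural join on C): {(12, t, 20, n, 15, 10), (27, c, 23, a, 8, 5), (31, t, 18, b, 15, 10), (35, x, 8, y, 16, 18), (35, x, 8, y, 23, 29), (35, x, 8, y, 9, 15)}
Selection E < B: {(12, t, 20, n, 15, 10)}
Projecting to C, B, D, F, E: {(t, 15, 20, 10, 12)}
Set union of the two operands is {(d, 38, 17, 39, 18), (r, 12, 9, 27, 28), (r, 17, 35, 30, 32), (s, 31, 36, 3, 10), (t, 15, 20, 10, 12), (t, 19, 21, 22, 31), (x, 39, 20, 31, 17)}.
Projecting to D, C, B: {(17, d, 38), (20, t, 15), (20, x, 39), (21, t, 19), (35, r, 17), (36, s, 31), (9, r, 12)}

{(17, d, 38), (20, t, 15), (20, x, 39), (21, t, 19), (35, r, 17), (36, s, 31), (9, r, 12)}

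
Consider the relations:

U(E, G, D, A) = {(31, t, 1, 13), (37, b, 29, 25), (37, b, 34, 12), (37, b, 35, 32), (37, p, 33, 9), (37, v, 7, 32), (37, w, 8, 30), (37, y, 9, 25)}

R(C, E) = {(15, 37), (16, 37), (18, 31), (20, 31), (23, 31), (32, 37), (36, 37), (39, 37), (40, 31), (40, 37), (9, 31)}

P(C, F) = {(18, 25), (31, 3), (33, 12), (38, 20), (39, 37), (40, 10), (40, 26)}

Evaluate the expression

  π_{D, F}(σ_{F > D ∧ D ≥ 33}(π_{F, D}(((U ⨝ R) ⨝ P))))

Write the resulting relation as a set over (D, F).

Natural join on E: {(31, t, 1, 13, 18), (31, t, 1, 13, 20), (31, t, 1, 13, 23), (31, t, 1, 13, 40), (31, t, 1, 13, 9), (37, b, 29, 25, 15), (37, b, 29, 25, 16), (37, b, 29, 25, 32), (37, b, 29, 25, 36), (37, b, 29, 25, 39), (37, b, 29, 25, 40), (37, b, 34, 12, 15), (37, b, 34, 12, 16), (37, b, 34, 12, 32), (37, b, 34, 12, 36), (37, b, 34, 12, 39), (37, b, 34, 12, 40), (37, b, 35, 32, 15), (37, b, 35, 32, 16), (37, b, 35, 32, 32), (37, b, 35, 32, 36), (37, b, 35, 32, 39), (37, b, 35, 32, 40), (37, p, 33, 9, 15), (37, p, 33, 9, 16), (37, p, 33, 9, 32), (37, p, 33, 9, 36), (37, p, 33, 9, 39), (37, p, 33, 9, 40), (37, v, 7, 32, 15), (37, v, 7, 32, 16), (37, v, 7, 32, 32), (37, v, 7, 32, 36), (37, v, 7, 32, 39), (37, v, 7, 32, 40), (37, w, 8, 30, 15), (37, w, 8, 30, 16), (37, w, 8, 30, 32), (37, w, 8, 30, 36), (37, w, 8, 30, 39), (37, w, 8, 30, 40), (37, y, 9, 25, 15), (37, y, 9, 25, 16), (37, y, 9, 25, 32), (37, y, 9, 25, 36), (37, y, 9, 25, 39), (37, y, 9, 25, 40)}
Natural join on C: {(31, t, 1, 13, 18, 25), (31, t, 1, 13, 40, 10), (31, t, 1, 13, 40, 26), (37, b, 29, 25, 39, 37), (37, b, 29, 25, 40, 10), (37, b, 29, 25, 40, 26), (37, b, 34, 12, 39, 37), (37, b, 34, 12, 40, 10), (37, b, 34, 12, 40, 26), (37, b, 35, 32, 39, 37), (37, b, 35, 32, 40, 10), (37, b, 35, 32, 40, 26), (37, p, 33, 9, 39, 37), (37, p, 33, 9, 40, 10), (37, p, 33, 9, 40, 26), (37, v, 7, 32, 39, 37), (37, v, 7, 32, 40, 10), (37, v, 7, 32, 40, 26), (37, w, 8, 30, 39, 37), (37, w, 8, 30, 40, 10), (37, w, 8, 30, 40, 26), (37, y, 9, 25, 39, 37), (37, y, 9, 25, 40, 10), (37, y, 9, 25, 40, 26)}
Keep only column(s) F, D: {(10, 1), (10, 29), (10, 33), (10, 34), (10, 35), (10, 7), (10, 8), (10, 9), (25, 1), (26, 1), (26, 29), (26, 33), (26, 34), (26, 35), (26, 7), (26, 8), (26, 9), (37, 29), (37, 33), (37, 34), (37, 35), (37, 7), (37, 8), (37, 9)}
σ[F > D ∧ D ≥ 33]: keep tuples satisfying F > D ∧ D ≥ 33 → {(37, 33), (37, 34), (37, 35)}
Keep only column(s) D, F: {(33, 37), (34, 37), (35, 37)}

{(33, 37), (34, 37), (35, 37)}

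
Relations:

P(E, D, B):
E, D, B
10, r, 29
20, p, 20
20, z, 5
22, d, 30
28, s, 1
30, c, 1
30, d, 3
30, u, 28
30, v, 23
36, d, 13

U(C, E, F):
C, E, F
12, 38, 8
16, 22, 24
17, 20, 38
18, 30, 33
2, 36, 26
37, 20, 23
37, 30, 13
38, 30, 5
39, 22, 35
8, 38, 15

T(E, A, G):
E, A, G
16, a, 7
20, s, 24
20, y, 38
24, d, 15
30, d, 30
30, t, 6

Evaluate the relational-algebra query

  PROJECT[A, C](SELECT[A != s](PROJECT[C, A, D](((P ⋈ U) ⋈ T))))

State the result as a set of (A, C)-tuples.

{(d, 18), (d, 37), (d, 38), (t, 18), (t, 37), (t, 38), (y, 17), (y, 37)}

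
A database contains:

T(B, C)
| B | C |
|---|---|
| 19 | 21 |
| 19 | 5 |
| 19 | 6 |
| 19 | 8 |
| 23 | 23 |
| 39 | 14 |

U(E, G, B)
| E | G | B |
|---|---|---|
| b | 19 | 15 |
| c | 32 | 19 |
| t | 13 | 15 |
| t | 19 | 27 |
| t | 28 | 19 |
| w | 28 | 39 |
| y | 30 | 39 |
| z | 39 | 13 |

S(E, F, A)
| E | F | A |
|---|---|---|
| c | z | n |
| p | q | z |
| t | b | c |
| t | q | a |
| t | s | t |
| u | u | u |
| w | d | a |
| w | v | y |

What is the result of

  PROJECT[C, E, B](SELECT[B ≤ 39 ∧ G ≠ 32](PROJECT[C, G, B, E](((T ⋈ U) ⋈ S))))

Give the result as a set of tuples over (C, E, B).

{(14, w, 39), (21, t, 19), (5, t, 19), (6, t, 19), (8, t, 19)}

T ⋈ U (natural join on B): {(19, 21, c, 32), (19, 21, t, 28), (19, 5, c, 32), (19, 5, t, 28), (19, 6, c, 32), (19, 6, t, 28), (19, 8, c, 32), (19, 8, t, 28), (39, 14, w, 28), (39, 14, y, 30)}
(T ⋈ U) ⋈ S (natural join on E): {(19, 21, c, 32, z, n), (19, 21, t, 28, b, c), (19, 21, t, 28, q, a), (19, 21, t, 28, s, t), (19, 5, c, 32, z, n), (19, 5, t, 28, b, c), (19, 5, t, 28, q, a), (19, 5, t, 28, s, t), (19, 6, c, 32, z, n), (19, 6, t, 28, b, c), (19, 6, t, 28, q, a), (19, 6, t, 28, s, t), (19, 8, c, 32, z, n), (19, 8, t, 28, b, c), (19, 8, t, 28, q, a), (19, 8, t, 28, s, t), (39, 14, w, 28, d, a), (39, 14, w, 28, v, y)}
π[C, G, B, E]: project onto (C, G, B, E) (9 duplicate(s) eliminated) → {(14, 28, 39, w), (21, 28, 19, t), (21, 32, 19, c), (5, 28, 19, t), (5, 32, 19, c), (6, 28, 19, t), (6, 32, 19, c), (8, 28, 19, t), (8, 32, 19, c)}
σ[B ≤ 39 ∧ G ≠ 32]: keep tuples satisfying B ≤ 39 ∧ G ≠ 32 → {(14, 28, 39, w), (21, 28, 19, t), (5, 28, 19, t), (6, 28, 19, t), (8, 28, 19, t)}
π[C, E, B]: project onto (C, E, B) → {(14, w, 39), (21, t, 19), (5, t, 19), (6, t, 19), (8, t, 19)}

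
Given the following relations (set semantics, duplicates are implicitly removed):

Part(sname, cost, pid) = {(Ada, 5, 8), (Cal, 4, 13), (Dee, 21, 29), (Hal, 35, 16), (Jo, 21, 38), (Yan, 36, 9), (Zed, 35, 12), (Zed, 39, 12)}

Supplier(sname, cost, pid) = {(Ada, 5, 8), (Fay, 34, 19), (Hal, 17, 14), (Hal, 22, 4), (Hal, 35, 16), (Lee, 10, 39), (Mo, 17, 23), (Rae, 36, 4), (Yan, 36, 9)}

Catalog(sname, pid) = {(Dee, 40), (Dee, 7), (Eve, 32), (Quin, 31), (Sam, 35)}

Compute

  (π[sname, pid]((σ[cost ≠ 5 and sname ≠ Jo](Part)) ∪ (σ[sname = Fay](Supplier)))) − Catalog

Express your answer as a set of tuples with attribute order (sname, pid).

{(Cal, 13), (Dee, 29), (Fay, 19), (Hal, 16), (Yan, 9), (Zed, 12)}

σ[cost ≠ 5 and sname ≠ Jo]: keep tuples satisfying cost ≠ 5 and sname ≠ Jo → {(Cal, 4, 13), (Dee, 21, 29), (Hal, 35, 16), (Yan, 36, 9), (Zed, 35, 12), (Zed, 39, 12)}
σ[sname = Fay]: keep tuples satisfying sname = Fay → {(Fay, 34, 19)}
Set union of the two operands is {(Cal, 4, 13), (Dee, 21, 29), (Fay, 34, 19), (Hal, 35, 16), (Yan, 36, 9), (Zed, 35, 12), (Zed, 39, 12)}.
Keep only column(s) sname, pid (1 duplicate(s) eliminated): {(Cal, 13), (Dee, 29), (Fay, 19), (Hal, 16), (Yan, 9), (Zed, 12)}
Set difference of the two operands is {(Cal, 13), (Dee, 29), (Fay, 19), (Hal, 16), (Yan, 9), (Zed, 12)}.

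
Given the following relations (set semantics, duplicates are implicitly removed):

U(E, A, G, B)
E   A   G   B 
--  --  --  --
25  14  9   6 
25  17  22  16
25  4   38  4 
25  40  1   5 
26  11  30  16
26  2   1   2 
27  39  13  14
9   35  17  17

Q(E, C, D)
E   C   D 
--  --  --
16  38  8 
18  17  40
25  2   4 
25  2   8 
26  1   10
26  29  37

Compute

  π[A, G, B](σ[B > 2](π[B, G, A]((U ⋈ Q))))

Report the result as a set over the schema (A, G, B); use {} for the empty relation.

Joining U and Q on E yields {(25, 14, 9, 6, 2, 4), (25, 14, 9, 6, 2, 8), (25, 17, 22, 16, 2, 4), (25, 17, 22, 16, 2, 8), (25, 4, 38, 4, 2, 4), (25, 4, 38, 4, 2, 8), (25, 40, 1, 5, 2, 4), (25, 40, 1, 5, 2, 8), (26, 11, 30, 16, 1, 10), (26, 11, 30, 16, 29, 37), (26, 2, 1, 2, 1, 10), (26, 2, 1, 2, 29, 37)}.
Projecting to B, G, A (6 duplicate(s) eliminated): {(16, 22, 17), (16, 30, 11), (2, 1, 2), (4, 38, 4), (5, 1, 40), (6, 9, 14)}
σ[B > 2]: keep tuples satisfying B > 2 → {(16, 22, 17), (16, 30, 11), (4, 38, 4), (5, 1, 40), (6, 9, 14)}
Projecting to A, G, B: {(11, 30, 16), (14, 9, 6), (17, 22, 16), (4, 38, 4), (40, 1, 5)}

{(11, 30, 16), (14, 9, 6), (17, 22, 16), (4, 38, 4), (40, 1, 5)}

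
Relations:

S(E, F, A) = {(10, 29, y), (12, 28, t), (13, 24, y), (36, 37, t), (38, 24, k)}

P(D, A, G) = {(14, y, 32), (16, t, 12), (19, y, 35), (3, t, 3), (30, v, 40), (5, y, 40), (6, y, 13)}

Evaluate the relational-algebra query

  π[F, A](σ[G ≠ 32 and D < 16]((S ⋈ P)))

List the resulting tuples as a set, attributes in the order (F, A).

{(24, y), (28, t), (29, y), (37, t)}

Natural join on A: {(10, 29, y, 14, 32), (10, 29, y, 19, 35), (10, 29, y, 5, 40), (10, 29, y, 6, 13), (12, 28, t, 16, 12), (12, 28, t, 3, 3), (13, 24, y, 14, 32), (13, 24, y, 19, 35), (13, 24, y, 5, 40), (13, 24, y, 6, 13), (36, 37, t, 16, 12), (36, 37, t, 3, 3)}
Selection G ≠ 32 and D < 16: {(10, 29, y, 5, 40), (10, 29, y, 6, 13), (12, 28, t, 3, 3), (13, 24, y, 5, 40), (13, 24, y, 6, 13), (36, 37, t, 3, 3)}
π[F, A]: project onto (F, A) (2 duplicate(s) eliminated) → {(24, y), (28, t), (29, y), (37, t)}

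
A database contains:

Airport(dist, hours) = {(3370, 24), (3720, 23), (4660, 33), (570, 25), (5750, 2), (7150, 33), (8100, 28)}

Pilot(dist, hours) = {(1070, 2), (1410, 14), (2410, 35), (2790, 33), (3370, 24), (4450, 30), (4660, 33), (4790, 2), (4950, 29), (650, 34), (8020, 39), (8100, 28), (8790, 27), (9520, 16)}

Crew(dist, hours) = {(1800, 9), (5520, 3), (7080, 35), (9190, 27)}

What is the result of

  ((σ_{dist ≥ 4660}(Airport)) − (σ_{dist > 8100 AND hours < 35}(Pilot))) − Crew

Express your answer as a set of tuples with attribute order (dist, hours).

{(4660, 33), (5750, 2), (7150, 33), (8100, 28)}

Apply σ_{dist ≥ 4660}; surviving tuples: {(4660, 33), (5750, 2), (7150, 33), (8100, 28)}
Apply σ_{dist > 8100 AND hours < 35}; surviving tuples: {(8790, 27), (9520, 16)}
Difference: {(4660, 33), (5750, 2), (7150, 33), (8100, 28)} with {(8790, 27), (9520, 16)} → {(4660, 33), (5750, 2), (7150, 33), (8100, 28)}
Difference: {(4660, 33), (5750, 2), (7150, 33), (8100, 28)} with {(1800, 9), (5520, 3), (7080, 35), (9190, 27)} → {(4660, 33), (5750, 2), (7150, 33), (8100, 28)}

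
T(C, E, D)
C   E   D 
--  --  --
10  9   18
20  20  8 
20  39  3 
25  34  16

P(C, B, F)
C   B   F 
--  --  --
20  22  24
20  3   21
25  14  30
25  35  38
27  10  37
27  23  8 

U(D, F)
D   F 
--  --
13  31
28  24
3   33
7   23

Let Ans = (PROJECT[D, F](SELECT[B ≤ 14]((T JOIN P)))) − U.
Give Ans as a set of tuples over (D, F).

{(16, 30), (3, 21), (8, 21)}

Natural join on C: {(20, 20, 8, 22, 24), (20, 20, 8, 3, 21), (20, 39, 3, 22, 24), (20, 39, 3, 3, 21), (25, 34, 16, 14, 30), (25, 34, 16, 35, 38)}
Selection B ≤ 14: {(20, 20, 8, 3, 21), (20, 39, 3, 3, 21), (25, 34, 16, 14, 30)}
Keep only column(s) D, F: {(16, 30), (3, 21), (8, 21)}
Taking the difference: {(16, 30), (3, 21), (8, 21)}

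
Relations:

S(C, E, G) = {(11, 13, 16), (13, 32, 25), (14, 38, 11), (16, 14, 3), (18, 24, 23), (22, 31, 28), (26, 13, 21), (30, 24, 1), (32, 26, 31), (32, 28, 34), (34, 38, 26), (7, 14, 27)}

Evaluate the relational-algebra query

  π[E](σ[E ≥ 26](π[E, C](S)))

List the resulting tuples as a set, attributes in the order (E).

π_{E, C} gives {(13, 11), (13, 26), (14, 16), (14, 7), (24, 18), (24, 30), (26, 32), (28, 32), (31, 22), (32, 13), (38, 14), (38, 34)}.
Filtering on E ≥ 26 leaves {(26, 32), (28, 32), (31, 22), (32, 13), (38, 14), (38, 34)}.
π_{E} gives {26, 28, 31, 32, 38} (1 duplicate(s) eliminated).

{26, 28, 31, 32, 38}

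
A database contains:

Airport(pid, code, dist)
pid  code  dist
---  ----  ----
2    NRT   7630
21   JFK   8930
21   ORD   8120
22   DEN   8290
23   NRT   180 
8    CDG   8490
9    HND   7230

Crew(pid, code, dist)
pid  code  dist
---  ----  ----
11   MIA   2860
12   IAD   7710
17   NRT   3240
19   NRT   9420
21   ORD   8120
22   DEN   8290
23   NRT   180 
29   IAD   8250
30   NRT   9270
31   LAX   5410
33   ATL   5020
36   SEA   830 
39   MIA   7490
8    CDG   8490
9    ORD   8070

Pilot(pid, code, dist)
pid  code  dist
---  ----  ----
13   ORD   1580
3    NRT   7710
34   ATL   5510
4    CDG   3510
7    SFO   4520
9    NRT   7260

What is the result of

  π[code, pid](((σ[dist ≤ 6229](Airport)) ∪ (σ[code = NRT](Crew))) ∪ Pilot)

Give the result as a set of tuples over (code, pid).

{(ATL, 34), (CDG, 4), (NRT, 17), (NRT, 19), (NRT, 23), (NRT, 3), (NRT, 30), (NRT, 9), (ORD, 13), (SFO, 7)}

σ[dist ≤ 6229]: keep tuples satisfying dist ≤ 6229 → {(23, NRT, 180)}
σ[code = NRT]: keep tuples satisfying code = NRT → {(17, NRT, 3240), (19, NRT, 9420), (23, NRT, 180), (30, NRT, 9270)}
Set union of the two operands is {(17, NRT, 3240), (19, NRT, 9420), (23, NRT, 180), (30, NRT, 9270)}.
Set union of the two operands is {(13, ORD, 1580), (17, NRT, 3240), (19, NRT, 9420), (23, NRT, 180), (3, NRT, 7710), (30, NRT, 9270), (34, ATL, 5510), (4, CDG, 3510), (7, SFO, 4520), (9, NRT, 7260)}.
Projecting to code, pid: {(ATL, 34), (CDG, 4), (NRT, 17), (NRT, 19), (NRT, 23), (NRT, 3), (NRT, 30), (NRT, 9), (ORD, 13), (SFO, 7)}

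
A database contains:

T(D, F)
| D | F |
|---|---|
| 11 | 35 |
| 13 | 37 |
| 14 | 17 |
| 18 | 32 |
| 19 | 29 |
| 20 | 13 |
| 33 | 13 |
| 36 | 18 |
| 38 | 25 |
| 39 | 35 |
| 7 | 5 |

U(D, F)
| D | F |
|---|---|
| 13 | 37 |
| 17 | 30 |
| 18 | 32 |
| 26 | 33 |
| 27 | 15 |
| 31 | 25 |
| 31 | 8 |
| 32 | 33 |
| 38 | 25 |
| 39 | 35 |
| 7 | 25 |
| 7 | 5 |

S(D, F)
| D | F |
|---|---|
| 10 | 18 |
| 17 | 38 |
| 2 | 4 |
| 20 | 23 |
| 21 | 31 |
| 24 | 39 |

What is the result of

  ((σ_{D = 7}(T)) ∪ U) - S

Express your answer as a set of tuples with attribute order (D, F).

{(13, 37), (17, 30), (18, 32), (26, 33), (27, 15), (31, 25), (31, 8), (32, 33), (38, 25), (39, 35), (7, 25), (7, 5)}

Selection D = 7: {(7, 5)}
Set union of the two operands is {(13, 37), (17, 30), (18, 32), (26, 33), (27, 15), (31, 25), (31, 8), (32, 33), (38, 25), (39, 35), (7, 25), (7, 5)}.
Set difference of the two operands is {(13, 37), (17, 30), (18, 32), (26, 33), (27, 15), (31, 25), (31, 8), (32, 33), (38, 25), (39, 35), (7, 25), (7, 5)}.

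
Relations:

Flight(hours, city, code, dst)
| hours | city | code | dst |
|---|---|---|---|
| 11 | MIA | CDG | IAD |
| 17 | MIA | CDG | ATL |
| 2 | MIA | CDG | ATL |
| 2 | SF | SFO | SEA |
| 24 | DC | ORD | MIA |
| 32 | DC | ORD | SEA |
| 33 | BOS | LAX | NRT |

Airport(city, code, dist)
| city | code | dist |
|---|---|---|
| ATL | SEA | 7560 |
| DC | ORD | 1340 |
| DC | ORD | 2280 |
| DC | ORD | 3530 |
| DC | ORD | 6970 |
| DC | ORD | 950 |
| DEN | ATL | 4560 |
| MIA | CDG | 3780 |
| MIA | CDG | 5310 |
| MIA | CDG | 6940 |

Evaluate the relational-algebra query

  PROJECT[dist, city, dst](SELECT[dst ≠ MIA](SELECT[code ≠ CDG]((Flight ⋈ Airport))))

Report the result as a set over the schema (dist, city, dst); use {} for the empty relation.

Flight ⋈ Airport (natural join on city, code): {(11, MIA, CDG, IAD, 3780), (11, MIA, CDG, IAD, 5310), (11, MIA, CDG, IAD, 6940), (17, MIA, CDG, ATL, 3780), (17, MIA, CDG, ATL, 5310), (17, MIA, CDG, ATL, 6940), (2, MIA, CDG, ATL, 3780), (2, MIA, CDG, ATL, 5310), (2, MIA, CDG, ATL, 6940), (24, DC, ORD, MIA, 1340), (24, DC, ORD, MIA, 2280), (24, DC, ORD, MIA, 3530), (24, DC, ORD, MIA, 6970), (24, DC, ORD, MIA, 950), (32, DC, ORD, SEA, 1340), (32, DC, ORD, SEA, 2280), (32, DC, ORD, SEA, 3530), (32, DC, ORD, SEA, 6970), (32, DC, ORD, SEA, 950)}
Apply σ_{code ≠ CDG}; surviving tuples: {(24, DC, ORD, MIA, 1340), (24, DC, ORD, MIA, 2280), (24, DC, ORD, MIA, 3530), (24, DC, ORD, MIA, 6970), (24, DC, ORD, MIA, 950), (32, DC, ORD, SEA, 1340), (32, DC, ORD, SEA, 2280), (32, DC, ORD, SEA, 3530), (32, DC, ORD, SEA, 6970), (32, DC, ORD, SEA, 950)}
Apply σ_{dst ≠ MIA}; surviving tuples: {(32, DC, ORD, SEA, 1340), (32, DC, ORD, SEA, 2280), (32, DC, ORD, SEA, 3530), (32, DC, ORD, SEA, 6970), (32, DC, ORD, SEA, 950)}
Keep only column(s) dist, city, dst: {(1340, DC, SEA), (2280, DC, SEA), (3530, DC, SEA), (6970, DC, SEA), (950, DC, SEA)}

{(1340, DC, SEA), (2280, DC, SEA), (3530, DC, SEA), (6970, DC, SEA), (950, DC, SEA)}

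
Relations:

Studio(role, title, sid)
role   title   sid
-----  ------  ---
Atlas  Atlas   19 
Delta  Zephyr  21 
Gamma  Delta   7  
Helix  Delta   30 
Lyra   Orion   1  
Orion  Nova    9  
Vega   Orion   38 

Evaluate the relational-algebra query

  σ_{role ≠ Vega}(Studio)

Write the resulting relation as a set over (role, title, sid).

{(Atlas, Atlas, 19), (Delta, Zephyr, 21), (Gamma, Delta, 7), (Helix, Delta, 30), (Lyra, Orion, 1), (Orion, Nova, 9)}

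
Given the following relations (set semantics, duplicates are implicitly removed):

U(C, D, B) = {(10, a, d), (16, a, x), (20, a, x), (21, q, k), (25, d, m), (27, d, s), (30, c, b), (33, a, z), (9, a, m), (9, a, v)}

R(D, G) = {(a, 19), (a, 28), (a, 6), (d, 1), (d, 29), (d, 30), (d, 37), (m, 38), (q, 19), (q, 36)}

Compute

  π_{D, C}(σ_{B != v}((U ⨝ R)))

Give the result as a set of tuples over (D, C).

{(a, 10), (a, 16), (a, 20), (a, 33), (a, 9), (d, 25), (d, 27), (q, 21)}

U ⋈ R (natural join on D): {(10, a, d, 19), (10, a, d, 28), (10, a, d, 6), (16, a, x, 19), (16, a, x, 28), (16, a, x, 6), (20, a, x, 19), (20, a, x, 28), (20, a, x, 6), (21, q, k, 19), (21, q, k, 36), (25, d, m, 1), (25, d, m, 29), (25, d, m, 30), (25, d, m, 37), (27, d, s, 1), (27, d, s, 29), (27, d, s, 30), (27, d, s, 37), (33, a, z, 19), (33, a, z, 28), (33, a, z, 6), (9, a, m, 19), (9, a, m, 28), (9, a, m, 6), (9, a, v, 19), (9, a, v, 28), (9, a, v, 6)}
Filtering on B != v leaves {(10, a, d, 19), (10, a, d, 28), (10, a, d, 6), (16, a, x, 19), (16, a, x, 28), (16, a, x, 6), (20, a, x, 19), (20, a, x, 28), (20, a, x, 6), (21, q, k, 19), (21, q, k, 36), (25, d, m, 1), (25, d, m, 29), (25, d, m, 30), (25, d, m, 37), (27, d, s, 1), (27, d, s, 29), (27, d, s, 30), (27, d, s, 37), (33, a, z, 19), (33, a, z, 28), (33, a, z, 6), (9, a, m, 19), (9, a, m, 28), (9, a, m, 6)}.
π_{D, C} gives {(a, 10), (a, 16), (a, 20), (a, 33), (a, 9), (d, 25), (d, 27), (q, 21)} (17 duplicate(s) eliminated).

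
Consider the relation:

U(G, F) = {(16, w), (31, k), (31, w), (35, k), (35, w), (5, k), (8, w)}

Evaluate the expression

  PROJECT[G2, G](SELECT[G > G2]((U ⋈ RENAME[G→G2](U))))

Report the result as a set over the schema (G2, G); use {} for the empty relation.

ρ[G→G2]: schema becomes (G2, F); tuples unchanged.
U ⋈ RENAME[G→G2](U) (natural join on F): {(16, w, 16), (16, w, 31), (16, w, 35), (16, w, 8), (31, k, 31), (31, k, 35), (31, k, 5), (31, w, 16), (31, w, 31), (31, w, 35), (31, w, 8), (35, k, 31), (35, k, 35), (35, k, 5), (35, w, 16), (35, w, 31), (35, w, 35), (35, w, 8), (5, k, 31), (5, k, 35), (5, k, 5), (8, w, 16), (8, w, 31), (8, w, 35), (8, w, 8)}
σ[G > G2]: keep tuples satisfying G > G2 → {(16, w, 8), (31, k, 5), (31, w, 16), (31, w, 8), (35, k, 31), (35, k, 5), (35, w, 16), (35, w, 31), (35, w, 8)}
π_{G2, G} gives {(16, 31), (16, 35), (31, 35), (5, 31), (5, 35), (8, 16), (8, 31), (8, 35)} (1 duplicate(s) eliminated).

{(16, 31), (16, 35), (31, 35), (5, 31), (5, 35), (8, 16), (8, 31), (8, 35)}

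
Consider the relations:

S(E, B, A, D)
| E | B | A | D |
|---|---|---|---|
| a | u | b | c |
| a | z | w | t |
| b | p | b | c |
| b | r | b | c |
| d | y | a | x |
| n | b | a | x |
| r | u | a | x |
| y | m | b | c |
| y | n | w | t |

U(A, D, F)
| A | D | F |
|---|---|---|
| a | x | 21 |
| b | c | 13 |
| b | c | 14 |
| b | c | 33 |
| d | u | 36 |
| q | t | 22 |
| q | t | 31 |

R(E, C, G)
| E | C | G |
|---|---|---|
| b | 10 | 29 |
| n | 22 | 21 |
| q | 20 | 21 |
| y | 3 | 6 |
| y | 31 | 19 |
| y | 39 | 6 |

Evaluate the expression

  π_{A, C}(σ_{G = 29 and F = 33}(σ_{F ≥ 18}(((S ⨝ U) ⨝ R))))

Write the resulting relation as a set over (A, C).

Natural join on A, D: {(a, u, b, c, 13), (a, u, b, c, 14), (a, u, b, c, 33), (b, p, b, c, 13), (b, p, b, c, 14), (b, p, b, c, 33), (b, r, b, c, 13), (b, r, b, c, 14), (b, r, b, c, 33), (d, y, a, x, 21), (n, b, a, x, 21), (r, u, a, x, 21), (y, m, b, c, 13), (y, m, b, c, 14), (y, m, b, c, 33)}
Natural join on E: {(b, p, b, c, 13, 10, 29), (b, p, b, c, 14, 10, 29), (b, p, b, c, 33, 10, 29), (b, r, b, c, 13, 10, 29), (b, r, b, c, 14, 10, 29), (b, r, b, c, 33, 10, 29), (n, b, a, x, 21, 22, 21), (y, m, b, c, 13, 3, 6), (y, m, b, c, 13, 31, 19), (y, m, b, c, 13, 39, 6), (y, m, b, c, 14, 3, 6), (y, m, b, c, 14, 31, 19), (y, m, b, c, 14, 39, 6), (y, m, b, c, 33, 3, 6), (y, m, b, c, 33, 31, 19), (y, m, b, c, 33, 39, 6)}
Apply σ_{F ≥ 18}; surviving tuples: {(b, p, b, c, 33, 10, 29), (b, r, b, c, 33, 10, 29), (n, b, a, x, 21, 22, 21), (y, m, b, c, 33, 3, 6), (y, m, b, c, 33, 31, 19), (y, m, b, c, 33, 39, 6)}
Apply σ_{G = 29 and F = 33}; surviving tuples: {(b, p, b, c, 33, 10, 29), (b, r, b, c, 33, 10, 29)}
π_{A, C} gives {(b, 10)} (1 duplicate(s) eliminated).

{(b, 10)}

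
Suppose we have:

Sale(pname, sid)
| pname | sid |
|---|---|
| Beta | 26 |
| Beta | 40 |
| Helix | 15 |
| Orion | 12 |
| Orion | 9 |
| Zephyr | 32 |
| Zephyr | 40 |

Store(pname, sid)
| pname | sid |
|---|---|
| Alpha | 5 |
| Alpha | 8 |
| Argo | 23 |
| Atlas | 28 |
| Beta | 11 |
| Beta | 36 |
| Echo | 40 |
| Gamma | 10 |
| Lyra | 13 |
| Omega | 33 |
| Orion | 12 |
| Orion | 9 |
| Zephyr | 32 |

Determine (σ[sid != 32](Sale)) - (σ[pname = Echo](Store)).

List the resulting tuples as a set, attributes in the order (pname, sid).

{(Beta, 26), (Beta, 40), (Helix, 15), (Orion, 12), (Orion, 9), (Zephyr, 40)}

Filtering on sid != 32 leaves {(Beta, 26), (Beta, 40), (Helix, 15), (Orion, 12), (Orion, 9), (Zephyr, 40)}.
Filtering on pname = Echo leaves {(Echo, 40)}.
Difference: {(Beta, 26), (Beta, 40), (Helix, 15), (Orion, 12), (Orion, 9), (Zephyr, 40)} with {(Echo, 40)} → {(Beta, 26), (Beta, 40), (Helix, 15), (Orion, 12), (Orion, 9), (Zephyr, 40)}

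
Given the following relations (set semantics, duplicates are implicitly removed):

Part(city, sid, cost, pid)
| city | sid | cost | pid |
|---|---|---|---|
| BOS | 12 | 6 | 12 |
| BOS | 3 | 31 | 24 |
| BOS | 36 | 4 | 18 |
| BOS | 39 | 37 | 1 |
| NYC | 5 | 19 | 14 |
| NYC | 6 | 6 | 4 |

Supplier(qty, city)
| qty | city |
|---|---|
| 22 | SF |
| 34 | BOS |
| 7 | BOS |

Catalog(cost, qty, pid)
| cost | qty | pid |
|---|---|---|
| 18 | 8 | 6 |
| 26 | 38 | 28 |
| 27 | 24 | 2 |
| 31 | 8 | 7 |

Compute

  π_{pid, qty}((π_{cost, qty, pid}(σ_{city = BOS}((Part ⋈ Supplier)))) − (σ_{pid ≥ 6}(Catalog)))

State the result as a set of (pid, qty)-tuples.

{(1, 34), (1, 7), (12, 34), (12, 7), (18, 34), (18, 7), (24, 34), (24, 7)}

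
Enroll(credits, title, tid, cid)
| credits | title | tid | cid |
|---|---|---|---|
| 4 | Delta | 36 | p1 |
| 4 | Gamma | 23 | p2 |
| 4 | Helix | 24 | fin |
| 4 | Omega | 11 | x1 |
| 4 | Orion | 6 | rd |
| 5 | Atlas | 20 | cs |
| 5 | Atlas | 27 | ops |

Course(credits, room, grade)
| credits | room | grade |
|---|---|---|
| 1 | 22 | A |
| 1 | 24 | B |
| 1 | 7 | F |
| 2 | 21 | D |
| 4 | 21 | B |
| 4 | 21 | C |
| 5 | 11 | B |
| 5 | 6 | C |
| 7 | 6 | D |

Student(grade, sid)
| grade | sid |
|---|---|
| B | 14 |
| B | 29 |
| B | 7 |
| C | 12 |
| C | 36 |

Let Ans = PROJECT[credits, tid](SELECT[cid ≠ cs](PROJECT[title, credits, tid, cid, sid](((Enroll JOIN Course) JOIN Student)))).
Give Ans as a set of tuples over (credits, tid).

Enroll ⋈ Course (natural join on credits): {(4, Delta, 36, p1, 21, B), (4, Delta, 36, p1, 21, C), (4, Gamma, 23, p2, 21, B), (4, Gamma, 23, p2, 21, C), (4, Helix, 24, fin, 21, B), (4, Helix, 24, fin, 21, C), (4, Omega, 11, x1, 21, B), (4, Omega, 11, x1, 21, C), (4, Orion, 6, rd, 21, B), (4, Orion, 6, rd, 21, C), (5, Atlas, 20, cs, 11, B), (5, Atlas, 20, cs, 6, C), (5, Atlas, 27, ops, 11, B), (5, Atlas, 27, ops, 6, C)}
(Enroll JOIN Course) ⋈ Student (natural join on grade): {(4, Delta, 36, p1, 21, B, 14), (4, Delta, 36, p1, 21, B, 29), (4, Delta, 36, p1, 21, B, 7), (4, Delta, 36, p1, 21, C, 12), (4, Delta, 36, p1, 21, C, 36), (4, Gamma, 23, p2, 21, B, 14), (4, Gamma, 23, p2, 21, B, 29), (4, Gamma, 23, p2, 21, B, 7), (4, Gamma, 23, p2, 21, C, 12), (4, Gamma, 23, p2, 21, C, 36), (4, Helix, 24, fin, 21, B, 14), (4, Helix, 24, fin, 21, B, 29), (4, Helix, 24, fin, 21, B, 7), (4, Helix, 24, fin, 21, C, 12), (4, Helix, 24, fin, 21, C, 36), (4, Omega, 11, x1, 21, B, 14), (4, Omega, 11, x1, 21, B, 29), (4, Omega, 11, x1, 21, B, 7), (4, Omega, 11, x1, 21, C, 12), (4, Omega, 11, x1, 21, C, 36), (4, Orion, 6, rd, 21, B, 14), (4, Orion, 6, rd, 21, B, 29), (4, Orion, 6, rd, 21, B, 7), (4, Orion, 6, rd, 21, C, 12), (4, Orion, 6, rd, 21, C, 36), (5, Atlas, 20, cs, 11, B, 14), (5, Atlas, 20, cs, 11, B, 29), (5, Atlas, 20, cs, 11, B, 7), (5, Atlas, 20, cs, 6, C, 12), (5, Atlas, 20, cs, 6, C, 36), (5, Atlas, 27, ops, 11, B, 14), (5, Atlas, 27, ops, 11, B, 29), (5, Atlas, 27, ops, 11, B, 7), (5, Atlas, 27, ops, 6, C, 12), (5, Atlas, 27, ops, 6, C, 36)}
Keep only column(s) title, credits, tid, cid, sid: {(Atlas, 5, 20, cs, 12), (Atlas, 5, 20, cs, 14), (Atlas, 5, 20, cs, 29), (Atlas, 5, 20, cs, 36), (Atlas, 5, 20, cs, 7), (Atlas, 5, 27, ops, 12), (Atlas, 5, 27, ops, 14), (Atlas, 5, 27, ops, 29), (Atlas, 5, 27, ops, 36), (Atlas, 5, 27, ops, 7), (Delta, 4, 36, p1, 12), (Delta, 4, 36, p1, 14), (Delta, 4, 36, p1, 29), (Delta, 4, 36, p1, 36), (Delta, 4, 36, p1, 7), (Gamma, 4, 23, p2, 12), (Gamma, 4, 23, p2, 14), (Gamma, 4, 23, p2, 29), (Gamma, 4, 23, p2, 36), (Gamma, 4, 23, p2, 7), (Helix, 4, 24, fin, 12), (Helix, 4, 24, fin, 14), (Helix, 4, 24, fin, 29), (Helix, 4, 24, fin, 36), (Helix, 4, 24, fin, 7), (Omega, 4, 11, x1, 12), (Omega, 4, 11, x1, 14), (Omega, 4, 11, x1, 29), (Omega, 4, 11, x1, 36), (Omega, 4, 11, x1, 7), (Orion, 4, 6, rd, 12), (Orion, 4, 6, rd, 14), (Orion, 4, 6, rd, 29), (Orion, 4, 6, rd, 36), (Orion, 4, 6, rd, 7)}
σ[cid ≠ cs]: keep tuples satisfying cid ≠ cs → {(Atlas, 5, 27, ops, 12), (Atlas, 5, 27, ops, 14), (Atlas, 5, 27, ops, 29), (Atlas, 5, 27, ops, 36), (Atlas, 5, 27, ops, 7), (Delta, 4, 36, p1, 12), (Delta, 4, 36, p1, 14), (Delta, 4, 36, p1, 29), (Delta, 4, 36, p1, 36), (Delta, 4, 36, p1, 7), (Gamma, 4, 23, p2, 12), (Gamma, 4, 23, p2, 14), (Gamma, 4, 23, p2, 29), (Gamma, 4, 23, p2, 36), (Gamma, 4, 23, p2, 7), (Helix, 4, 24, fin, 12), (Helix, 4, 24, fin, 14), (Helix, 4, 24, fin, 29), (Helix, 4, 24, fin, 36), (Helix, 4, 24, fin, 7), (Omega, 4, 11, x1, 12), (Omega, 4, 11, x1, 14), (Omega, 4, 11, x1, 29), (Omega, 4, 11, x1, 36), (Omega, 4, 11, x1, 7), (Orion, 4, 6, rd, 12), (Orion, 4, 6, rd, 14), (Orion, 4, 6, rd, 29), (Orion, 4, 6, rd, 36), (Orion, 4, 6, rd, 7)}
Keep only column(s) credits, tid (24 duplicate(s) eliminated): {(4, 11), (4, 23), (4, 24), (4, 36), (4, 6), (5, 27)}

{(4, 11), (4, 23), (4, 24), (4, 36), (4, 6), (5, 27)}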